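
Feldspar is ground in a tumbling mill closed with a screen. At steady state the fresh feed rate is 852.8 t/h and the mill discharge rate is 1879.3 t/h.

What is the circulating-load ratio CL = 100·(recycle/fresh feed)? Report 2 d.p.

M = F + R at steady state, so:
R = M − F = 1879.3 − 852.8 = 1026.5 t/h
CL = 100·R/F = 100·1026.5/852.8 = 120.37 %

CL = 120.37 %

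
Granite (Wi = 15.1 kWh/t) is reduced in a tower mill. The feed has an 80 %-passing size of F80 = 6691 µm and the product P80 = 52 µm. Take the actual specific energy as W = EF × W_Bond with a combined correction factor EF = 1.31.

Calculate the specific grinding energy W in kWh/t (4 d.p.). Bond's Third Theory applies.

W = 10 Wi (1/√P80 − 1/√F80)  [Bond]
1/√52 = 0.138675;  1/√6691 = 0.012225
W = 10·15.1·(0.138675 − 0.012225) = 19.0939 kWh/t
With EF = 1.31: W = 19.0939·1.31 = 25.0131 kWh/t

W = 25.0131 kWh/t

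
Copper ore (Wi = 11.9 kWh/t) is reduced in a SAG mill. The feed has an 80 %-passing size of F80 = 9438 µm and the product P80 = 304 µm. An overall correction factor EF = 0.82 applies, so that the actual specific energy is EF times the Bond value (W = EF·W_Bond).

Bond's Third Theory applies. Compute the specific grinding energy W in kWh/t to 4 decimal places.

W = 10·Wi·(P80^(-½) − F80^(-½))
1/√304 = 0.057354;  1/√9438 = 0.010293
W = 10·11.9·(0.057354 − 0.010293) = 5.6002 kWh/t
With EF = 0.82: W = 5.6002·0.82 = 4.5922 kWh/t

W = 4.5922 kWh/t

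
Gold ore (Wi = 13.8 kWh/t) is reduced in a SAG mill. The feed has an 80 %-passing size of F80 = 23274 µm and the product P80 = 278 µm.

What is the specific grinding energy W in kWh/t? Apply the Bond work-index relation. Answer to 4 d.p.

W = 7.3721 kWh/t

W = 10·Wi·(P80^(-½) − F80^(-½))
1/√278 = 0.059976;  1/√23274 = 0.006555
W = 10·13.8·(0.059976 − 0.006555) = 7.3721 kWh/t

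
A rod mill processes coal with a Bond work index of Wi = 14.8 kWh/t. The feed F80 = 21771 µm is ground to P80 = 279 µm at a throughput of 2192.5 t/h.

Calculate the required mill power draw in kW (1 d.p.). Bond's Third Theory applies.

P = 17227.5 kW

W = 10 Wi (1/√P80 − 1/√F80)  [Bond]
W = 10·14.8·(1/√279 − 1/√21771) = 10·14.8·(0.053091) = 7.8575 kWh/t
Mill draw = 7.8575 × 2192.5 = 17227.5 kW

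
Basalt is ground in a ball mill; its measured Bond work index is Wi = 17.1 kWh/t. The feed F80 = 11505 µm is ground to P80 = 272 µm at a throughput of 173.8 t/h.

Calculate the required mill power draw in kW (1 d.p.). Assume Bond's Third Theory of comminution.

W = 10·Wi·(P80^(-½) − F80^(-½))
W = 10·17.1·(1/√272 − 1/√11505) = 10·17.1·(0.051311) = 8.7742 kWh/t
Mill draw = 8.7742 × 173.8 = 1524.9 kW

P = 1524.9 kW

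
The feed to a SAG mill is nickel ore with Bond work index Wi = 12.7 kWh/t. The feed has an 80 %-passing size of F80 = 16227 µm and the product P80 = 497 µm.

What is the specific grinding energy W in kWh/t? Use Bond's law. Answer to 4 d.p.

W = 4.6998 kWh/t

W = 10·Wi·[P80^(−½) − F80^(−½)]
1/√497 = 0.044856;  1/√16227 = 0.007850
W = 10·12.7·(0.044856 − 0.007850) = 4.6998 kWh/t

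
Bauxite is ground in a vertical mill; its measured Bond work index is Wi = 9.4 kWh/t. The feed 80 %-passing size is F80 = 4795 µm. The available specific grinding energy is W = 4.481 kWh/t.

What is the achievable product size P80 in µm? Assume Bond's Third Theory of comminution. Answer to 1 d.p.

W = 10 Wi (P80^-0.5 − F80^-0.5)
⇒ 1/√P80 = W/(10 Wi) + 1/√F80
  = 4.4810/(10·9.4) + 1/√4795 = 0.047670 + 0.014441 = 0.062111
P80 = (1/0.062111)² = 16.1001² = 259.21 µm

P80 = 259.2 µm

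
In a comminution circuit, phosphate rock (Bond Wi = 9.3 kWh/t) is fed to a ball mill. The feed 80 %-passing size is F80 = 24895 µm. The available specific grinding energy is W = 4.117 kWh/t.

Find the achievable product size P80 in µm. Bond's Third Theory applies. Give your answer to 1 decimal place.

P80 = 390.5 µm

W = 10 Wi (1/√P80 − 1/√F80)  [Bond]
1/√P80 = 1/√F80 + W/(10·Wi)
  = 4.1170/(10·9.3) + 1/√24895 = 0.044269 + 0.006338 = 0.050607
P80 = (1/0.050607)² = 19.7602² = 390.47 µm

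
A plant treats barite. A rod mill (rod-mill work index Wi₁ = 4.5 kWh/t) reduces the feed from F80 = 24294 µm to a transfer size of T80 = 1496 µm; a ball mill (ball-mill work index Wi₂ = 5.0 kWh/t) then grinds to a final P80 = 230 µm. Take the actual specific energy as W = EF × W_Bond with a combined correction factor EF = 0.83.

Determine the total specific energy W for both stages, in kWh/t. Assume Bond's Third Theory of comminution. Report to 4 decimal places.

W = 2.3895 kWh/t

Bond: W = 10·Wi·(1/√P80 − 1/√F80)
Stage 1 (24294→1496 µm, Wi₁=4.5): W₁ = 10·4.5·(0.025854 − 0.006416) = 0.8747 kWh/t
Stage 2 (1496→230 µm, Wi₂=5.0): W₂ = 10·5.0·(0.065938 − 0.025854) = 2.0042 kWh/t
W = W₁ + W₂ = 0.8747 + 2.0042 = 2.8789 kWh/t
W_actual = 0.83 × 2.8789 = 2.3895 kWh/t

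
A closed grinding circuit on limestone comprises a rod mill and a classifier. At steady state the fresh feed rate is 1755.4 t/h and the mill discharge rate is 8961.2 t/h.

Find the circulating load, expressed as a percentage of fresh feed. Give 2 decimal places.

CL = 410.49 %

Steady state: M = F + R.
R = M − F = 8961.2 − 1755.4 = 7205.8 t/h
CL = 100·R/F = 100·7205.8/1755.4 = 410.49 %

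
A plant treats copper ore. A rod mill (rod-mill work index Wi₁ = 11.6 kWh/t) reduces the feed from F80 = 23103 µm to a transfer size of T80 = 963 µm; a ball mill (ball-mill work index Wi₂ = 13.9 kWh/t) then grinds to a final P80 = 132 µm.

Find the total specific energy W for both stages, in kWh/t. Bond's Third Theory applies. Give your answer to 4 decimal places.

W = 10.5941 kWh/t

W = 10 Wi / √P80 − 10 Wi / √F80
Stage 1 (23103→963 µm, Wi₁=11.6): W₁ = 10·11.6·(0.032225 − 0.006579) = 2.9749 kWh/t
Stage 2 (963→132 µm, Wi₂=13.9): W₂ = 10·13.9·(0.087039 − 0.032225) = 7.6192 kWh/t
W = W₁ + W₂ = 2.9749 + 7.6192 = 10.5941 kWh/t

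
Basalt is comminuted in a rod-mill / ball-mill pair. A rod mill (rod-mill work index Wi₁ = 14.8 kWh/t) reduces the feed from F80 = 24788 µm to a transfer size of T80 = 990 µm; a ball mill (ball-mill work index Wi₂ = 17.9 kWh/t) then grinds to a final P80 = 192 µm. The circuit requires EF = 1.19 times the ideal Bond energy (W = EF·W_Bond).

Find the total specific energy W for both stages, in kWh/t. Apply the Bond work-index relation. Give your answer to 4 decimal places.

W = 10·Wi·[P80^(−½) − F80^(−½)]
Stage 1 (24788→990 µm, Wi₁=14.8): W₁ = 10·14.8·(0.031782 − 0.006352) = 3.7637 kWh/t
Stage 2 (990→192 µm, Wi₂=17.9): W₂ = 10·17.9·(0.072169 − 0.031782) = 7.2292 kWh/t
W = W₁ + W₂ = 3.7637 + 7.2292 = 10.9929 kWh/t
Corrected W = EF·W_Bond = 1.19·10.9929 = 13.0816 kWh/t

W = 13.0816 kWh/t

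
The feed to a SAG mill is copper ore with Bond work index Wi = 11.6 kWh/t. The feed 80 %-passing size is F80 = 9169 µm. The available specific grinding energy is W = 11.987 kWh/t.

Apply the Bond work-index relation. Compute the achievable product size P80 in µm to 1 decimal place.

Bond:  W = 10 Wi (1/√P − 1/√F)
1/√P80 = 1/√F80 + W/(10·Wi)
  = 11.9870/(10·11.6) + 1/√9169 = 0.103336 + 0.010443 = 0.113780
P80 = (1/0.113780)² = 8.7889² = 77.25 µm

P80 = 77.2 µm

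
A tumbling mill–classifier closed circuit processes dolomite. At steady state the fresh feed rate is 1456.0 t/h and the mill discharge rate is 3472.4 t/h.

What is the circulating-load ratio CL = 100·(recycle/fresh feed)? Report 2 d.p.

CL = 138.49 %

Steady state: M = F + R.
R = M − F = 3472.4 − 1456.0 = 2016.4 t/h
CL = 100·R/F = 100·2016.4/1456.0 = 138.49 %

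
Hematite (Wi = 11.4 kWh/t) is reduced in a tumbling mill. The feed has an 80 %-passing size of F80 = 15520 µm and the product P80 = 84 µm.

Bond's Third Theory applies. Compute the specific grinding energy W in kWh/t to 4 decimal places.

W = 11.5233 kWh/t

Bond:  W = 10 Wi (1/√P − 1/√F)
1/√84 = 0.109109;  1/√15520 = 0.008027
W = 10·11.4·(0.109109 − 0.008027) = 11.5233 kWh/t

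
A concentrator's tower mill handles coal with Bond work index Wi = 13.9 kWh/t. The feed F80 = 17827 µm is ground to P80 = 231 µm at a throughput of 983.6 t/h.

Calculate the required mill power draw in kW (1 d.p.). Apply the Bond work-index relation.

Bond: W = 10·Wi·(1/√P80 − 1/√F80)
W = 10·13.9·(1/√231 − 1/√17827) = 10·13.9·(0.058306) = 8.1045 kWh/t
P_mill = W·ṁ = 8.1045·983.6 = 7971.6 kW

P = 7971.6 kW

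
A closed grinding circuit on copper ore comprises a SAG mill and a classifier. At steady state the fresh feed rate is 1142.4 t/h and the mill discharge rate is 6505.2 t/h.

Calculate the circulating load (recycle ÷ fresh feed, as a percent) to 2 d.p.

M = F + R at steady state, so:
R = M − F = 6505.2 − 1142.4 = 5362.8 t/h
CL = 100·R/F = 100·5362.8/1142.4 = 469.43 %

CL = 469.43 %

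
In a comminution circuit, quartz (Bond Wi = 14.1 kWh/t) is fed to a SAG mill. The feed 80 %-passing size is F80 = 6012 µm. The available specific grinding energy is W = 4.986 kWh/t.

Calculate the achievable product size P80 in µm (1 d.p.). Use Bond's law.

P80 = 429.4 µm

Bond:  W = 10 Wi (1/√P − 1/√F)
P80^(−½) = W/(10 Wi) + F80^(−½)
  = 4.9860/(10·14.1) + 1/√6012 = 0.035362 + 0.012897 = 0.048259
P80 = (1/0.048259)² = 20.7216² = 429.39 µm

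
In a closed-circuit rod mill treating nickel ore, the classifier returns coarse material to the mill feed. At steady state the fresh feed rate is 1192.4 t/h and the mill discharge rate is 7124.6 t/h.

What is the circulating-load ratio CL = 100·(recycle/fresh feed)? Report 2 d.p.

CL = 497.50 %

Steady state: M = F + R.
R = M − F = 7124.6 − 1192.4 = 5932.2 t/h
CL = 100·R/F = 100·5932.2/1192.4 = 497.50 %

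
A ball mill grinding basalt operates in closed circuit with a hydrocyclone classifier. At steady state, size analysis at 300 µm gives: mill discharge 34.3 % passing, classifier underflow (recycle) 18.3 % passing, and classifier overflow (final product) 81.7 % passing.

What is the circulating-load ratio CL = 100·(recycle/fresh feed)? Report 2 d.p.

Mass balance on the −300 µm fraction:
(1+r)d = ru + o → r = (o−d)/(d−u)
r = (81.7 − 34.3)/(34.3 − 18.3) = 47.4/16.0 = 2.9625
CL = 100·r = 296.25 %

CL = 296.25 %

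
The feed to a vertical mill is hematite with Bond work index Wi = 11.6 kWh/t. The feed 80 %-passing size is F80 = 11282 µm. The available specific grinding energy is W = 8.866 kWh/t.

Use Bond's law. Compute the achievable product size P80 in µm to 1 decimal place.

P80 = 135.7 µm

W_Bond = 10·Wi·(1/√P₈₀ − 1/√F₈₀)
1/√P80 = 1/√F80 + W/(10·Wi)
  = 8.8660/(10·11.6) + 1/√11282 = 0.076431 + 0.009415 = 0.085846
P80 = (1/0.085846)² = 11.6488² = 135.69 µm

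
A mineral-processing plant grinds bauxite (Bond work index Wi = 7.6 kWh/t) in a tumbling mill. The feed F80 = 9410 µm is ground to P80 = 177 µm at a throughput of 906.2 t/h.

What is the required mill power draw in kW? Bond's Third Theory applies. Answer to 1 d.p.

P = 4466.7 kW

W = 10 Wi (P80^-0.5 − F80^-0.5)
W = 10·7.6·(1/√177 − 1/√9410) = 10·7.6·(0.064856) = 4.9290 kWh/t
P_mill = W·ṁ = 4.9290·906.2 = 4466.7 kW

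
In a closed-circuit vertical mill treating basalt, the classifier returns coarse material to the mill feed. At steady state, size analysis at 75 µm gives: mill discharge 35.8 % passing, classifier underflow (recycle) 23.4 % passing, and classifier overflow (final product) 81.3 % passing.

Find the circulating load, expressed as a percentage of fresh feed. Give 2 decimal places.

CL = 366.94 %

Two-product formula at 75 µm:
d + r·d = r·u + o → r(d−u) = o−d
r = (81.3 − 35.8)/(35.8 − 23.4) = 45.5/12.4 = 3.6694
CL = 100·r = 366.94 %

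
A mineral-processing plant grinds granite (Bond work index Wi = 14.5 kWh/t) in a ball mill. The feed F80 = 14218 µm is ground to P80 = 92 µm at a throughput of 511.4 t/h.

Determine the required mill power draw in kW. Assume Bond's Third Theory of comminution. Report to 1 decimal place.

P = 7109.1 kW

W_Bond = 10·Wi·(1/√P₈₀ − 1/√F₈₀)
W = 10·14.5·(1/√92 − 1/√14218) = 10·14.5·(0.095871) = 13.9013 kWh/t
Mill draw = 13.9013 × 511.4 = 7109.1 kW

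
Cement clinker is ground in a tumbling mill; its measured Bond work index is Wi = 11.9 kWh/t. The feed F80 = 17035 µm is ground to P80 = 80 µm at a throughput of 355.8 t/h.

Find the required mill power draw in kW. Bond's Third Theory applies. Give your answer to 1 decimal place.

P = 4409.4 kW

W = 10·Wi·[P80^(−½) − F80^(−½)]
W = 10·11.9·(1/√80 − 1/√17035) = 10·11.9·(0.104142) = 12.3929 kWh/t
Power = W × throughput = 12.3929 kWh/t × 355.8 t/h = 4409.4 kW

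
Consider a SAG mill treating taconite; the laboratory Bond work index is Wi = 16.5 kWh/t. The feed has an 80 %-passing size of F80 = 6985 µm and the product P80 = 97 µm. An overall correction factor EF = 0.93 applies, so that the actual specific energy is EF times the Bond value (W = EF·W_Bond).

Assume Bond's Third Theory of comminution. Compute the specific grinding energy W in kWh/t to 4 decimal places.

W = 10 Wi / √P80 − 10 Wi / √F80
1/√97 = 0.101535;  1/√6985 = 0.011965
W = 10·16.5·(0.101535 − 0.011965) = 14.7790 kWh/t
W_actual = 0.93 × 14.7790 = 13.7444 kWh/t

W = 13.7444 kWh/t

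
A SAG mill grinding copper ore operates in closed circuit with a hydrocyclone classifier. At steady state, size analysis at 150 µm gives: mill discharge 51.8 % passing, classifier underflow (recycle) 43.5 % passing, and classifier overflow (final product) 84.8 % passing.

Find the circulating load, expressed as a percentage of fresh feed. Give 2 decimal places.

CL = 397.59 %

Mass balance on the −150 µm fraction:
(1+r)d = ru + o → r = (o−d)/(d−u)
r = (84.8 − 51.8)/(51.8 − 43.5) = 33.0/8.3 = 3.9759
CL = 100·r = 397.59 %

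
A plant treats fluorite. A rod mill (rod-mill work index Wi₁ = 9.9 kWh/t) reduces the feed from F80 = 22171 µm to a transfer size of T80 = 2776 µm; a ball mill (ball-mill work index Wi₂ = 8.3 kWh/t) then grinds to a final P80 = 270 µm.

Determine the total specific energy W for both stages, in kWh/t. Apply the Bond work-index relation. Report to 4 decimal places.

W = 4.6900 kWh/t

Bond:  W = 10 Wi (1/√P − 1/√F)
Stage 1 (22171→2776 µm, Wi₁=9.9): W₁ = 10·9.9·(0.018980 − 0.006716) = 1.2141 kWh/t
Stage 2 (2776→270 µm, Wi₂=8.3): W₂ = 10·8.3·(0.060858 − 0.018980) = 3.4759 kWh/t
W = W₁ + W₂ = 1.2141 + 3.4759 = 4.6900 kWh/t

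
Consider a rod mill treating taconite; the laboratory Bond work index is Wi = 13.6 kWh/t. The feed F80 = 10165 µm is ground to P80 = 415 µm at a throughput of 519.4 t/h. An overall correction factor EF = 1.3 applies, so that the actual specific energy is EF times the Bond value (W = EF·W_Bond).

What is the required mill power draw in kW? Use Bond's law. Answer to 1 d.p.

P = 3596.9 kW

W = 10 Wi / √P80 − 10 Wi / √F80
W = 10·13.6·(1/√415 − 1/√10165) = 10·13.6·(0.039170) = 5.3271 kWh/t
With EF = 1.3: W = 5.3271·1.3 = 6.9252 kWh/t
P_mill = W·ṁ = 6.9252·519.4 = 3596.9 kW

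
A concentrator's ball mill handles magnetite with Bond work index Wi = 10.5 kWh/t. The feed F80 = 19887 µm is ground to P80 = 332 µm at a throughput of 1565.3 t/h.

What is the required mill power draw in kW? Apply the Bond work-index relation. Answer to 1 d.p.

W = 10 Wi (1/√P80 − 1/√F80)  [Bond]
W = 10·10.5·(1/√332 − 1/√19887) = 10·10.5·(0.047791) = 5.0181 kWh/t
Power = W × throughput = 5.0181 kWh/t × 1565.3 t/h = 7854.8 kW

P = 7854.8 kW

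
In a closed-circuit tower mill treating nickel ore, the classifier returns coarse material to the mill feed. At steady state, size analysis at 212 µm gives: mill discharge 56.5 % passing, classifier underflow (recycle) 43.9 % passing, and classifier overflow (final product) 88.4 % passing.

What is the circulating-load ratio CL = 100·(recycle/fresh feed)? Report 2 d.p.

CL = 253.17 %

Let r = R/F. Size balance at 212 µm:
d + r·d = r·u + o → r(d−u) = o−d
r = (88.4 − 56.5)/(56.5 − 43.9) = 31.9/12.6 = 2.5317
CL = 100·r = 253.17 %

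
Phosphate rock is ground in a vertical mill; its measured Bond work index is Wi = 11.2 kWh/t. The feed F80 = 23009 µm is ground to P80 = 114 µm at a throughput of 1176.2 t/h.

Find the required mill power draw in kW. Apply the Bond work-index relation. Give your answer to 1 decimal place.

P = 11469.6 kW

W = 10 Wi (1/√P80 − 1/√F80)  [Bond]
W = 10·11.2·(1/√114 − 1/√23009) = 10·11.2·(0.087066) = 9.7514 kWh/t
P_mill = W·ṁ = 9.7514·1176.2 = 11469.6 kW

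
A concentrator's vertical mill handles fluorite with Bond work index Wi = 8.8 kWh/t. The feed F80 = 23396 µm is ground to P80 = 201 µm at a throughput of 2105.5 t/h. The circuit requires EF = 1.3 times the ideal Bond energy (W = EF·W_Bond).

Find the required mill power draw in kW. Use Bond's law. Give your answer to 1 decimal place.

P = 15414.9 kW

W = 10·Wi·[P80^(−½) − F80^(−½)]
W = 10·8.8·(1/√201 − 1/√23396) = 10·8.8·(0.063997) = 5.6317 kWh/t
W_actual = 1.3 × 5.6317 = 7.3212 kWh/t
P_mill = W·ṁ = 7.3212·2105.5 = 15414.9 kW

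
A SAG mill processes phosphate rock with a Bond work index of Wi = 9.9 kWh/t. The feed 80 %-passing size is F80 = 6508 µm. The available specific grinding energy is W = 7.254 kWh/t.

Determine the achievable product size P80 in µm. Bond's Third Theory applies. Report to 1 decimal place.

W = 10 Wi (P80^-0.5 − F80^-0.5)
P80^(−½) = W/(10 Wi) + F80^(−½)
  = 7.2540/(10·9.9) + 1/√6508 = 0.073273 + 0.012396 = 0.085669
P80 = (1/0.085669)² = 11.6729² = 136.26 µm

P80 = 136.3 µm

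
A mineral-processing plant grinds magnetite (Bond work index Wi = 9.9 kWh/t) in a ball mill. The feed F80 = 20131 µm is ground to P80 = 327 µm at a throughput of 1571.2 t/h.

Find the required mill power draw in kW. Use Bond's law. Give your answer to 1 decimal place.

W_Bond = 10·Wi·(1/√P₈₀ − 1/√F₈₀)
W = 10·9.9·(1/√327 − 1/√20131) = 10·9.9·(0.048252) = 4.7770 kWh/t
Power = W × throughput = 4.7770 kWh/t × 1571.2 t/h = 7505.6 kW

P = 7505.6 kW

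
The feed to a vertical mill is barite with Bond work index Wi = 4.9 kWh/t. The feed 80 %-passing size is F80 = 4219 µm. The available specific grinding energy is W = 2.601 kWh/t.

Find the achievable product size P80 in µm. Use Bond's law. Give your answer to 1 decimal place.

W_Bond = 10·Wi·(1/√P₈₀ − 1/√F₈₀)
⇒ 1/√P80 = W/(10·Wi) + 1/√F80
  = 2.6010/(10·4.9) + 1/√4219 = 0.053082 + 0.015396 = 0.068477
P80 = (1/0.068477)² = 14.6034² = 213.26 µm

P80 = 213.3 µm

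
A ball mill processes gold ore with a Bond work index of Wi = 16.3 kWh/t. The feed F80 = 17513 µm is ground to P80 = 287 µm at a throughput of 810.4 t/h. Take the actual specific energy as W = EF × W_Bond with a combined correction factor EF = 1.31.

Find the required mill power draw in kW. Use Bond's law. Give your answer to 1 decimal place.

P = 8906.9 kW

W_Bond = 10·Wi·(1/√P₈₀ − 1/√F₈₀)
W = 10·16.3·(1/√287 − 1/√17513) = 10·16.3·(0.051472) = 8.3899 kWh/t
With EF = 1.31: W = 8.3899·1.31 = 10.9907 kWh/t
P_mill = W·ṁ = 10.9907·810.4 = 8906.9 kW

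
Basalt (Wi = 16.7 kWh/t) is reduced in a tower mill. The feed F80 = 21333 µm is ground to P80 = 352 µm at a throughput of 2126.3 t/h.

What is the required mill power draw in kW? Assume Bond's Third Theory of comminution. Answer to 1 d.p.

P = 16495.3 kW

Bond: W = 10·Wi·(1/√P80 − 1/√F80)
W = 10·16.7·(1/√352 − 1/√21333) = 10·16.7·(0.046454) = 7.7578 kWh/t
P = W·T = 7.7578·2126.3 = 16495.3 kW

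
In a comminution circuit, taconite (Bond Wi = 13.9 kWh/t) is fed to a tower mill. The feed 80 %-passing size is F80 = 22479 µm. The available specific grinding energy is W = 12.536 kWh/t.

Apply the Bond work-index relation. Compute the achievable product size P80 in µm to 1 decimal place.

Bond: W = 10·Wi·(1/√P80 − 1/√F80)
1/√P80 = 1/√F80 + W/(10·Wi)
  = 12.5360/(10·13.9) + 1/√22479 = 0.090187 + 0.006670 = 0.096857
P80 = (1/0.096857)² = 10.3245² = 106.60 µm

P80 = 106.6 µm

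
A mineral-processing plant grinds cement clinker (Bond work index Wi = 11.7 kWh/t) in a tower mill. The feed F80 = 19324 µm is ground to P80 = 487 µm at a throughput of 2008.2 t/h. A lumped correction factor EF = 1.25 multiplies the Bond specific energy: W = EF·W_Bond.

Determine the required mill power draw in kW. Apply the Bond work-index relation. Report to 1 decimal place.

W = 10·Wi·(P80^(-½) − F80^(-½))
W = 10·11.7·(1/√487 − 1/√19324) = 10·11.7·(0.038121) = 4.4601 kWh/t
Apply correction: 4.4601 × 1.25 = 5.5751 kWh/t
Power = W × throughput = 5.5751 kWh/t × 2008.2 t/h = 11196.0 kW

P = 11196.0 kW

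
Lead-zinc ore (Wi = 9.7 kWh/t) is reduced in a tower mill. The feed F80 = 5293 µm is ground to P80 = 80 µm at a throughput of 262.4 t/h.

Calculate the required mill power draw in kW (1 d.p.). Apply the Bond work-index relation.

P = 2495.9 kW

Bond:  W = 10 Wi (1/√P − 1/√F)
W = 10·9.7·(1/√80 − 1/√5293) = 10·9.7·(0.098058) = 9.5117 kWh/t
Power = W × throughput = 9.5117 kWh/t × 262.4 t/h = 2495.9 kW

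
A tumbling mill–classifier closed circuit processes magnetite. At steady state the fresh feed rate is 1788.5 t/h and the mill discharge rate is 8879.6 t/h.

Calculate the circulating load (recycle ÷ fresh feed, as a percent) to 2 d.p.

CL = 396.48 %

Mill node: discharge = fresh + recycle.
R = M − F = 8879.6 − 1788.5 = 7091.1 t/h
CL = 100·R/F = 100·7091.1/1788.5 = 396.48 %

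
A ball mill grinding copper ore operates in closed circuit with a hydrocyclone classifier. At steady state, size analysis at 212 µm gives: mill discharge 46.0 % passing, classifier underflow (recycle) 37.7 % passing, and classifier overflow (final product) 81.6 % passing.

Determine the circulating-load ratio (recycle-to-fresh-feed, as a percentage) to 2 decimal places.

CL = 428.92 %

Two-product formula at 212 µm:
(1+r)d = ru + o → r = (o−d)/(d−u)
r = (81.6 − 46.0)/(46.0 − 37.7) = 35.6/8.3 = 4.2892
CL = 100·r = 428.92 %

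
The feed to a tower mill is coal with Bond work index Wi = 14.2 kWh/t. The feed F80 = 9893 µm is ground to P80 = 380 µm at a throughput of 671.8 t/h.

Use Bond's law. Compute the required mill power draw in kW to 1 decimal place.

P = 3934.6 kW

W = 10 Wi / √P80 − 10 Wi / √F80
W = 10·14.2·(1/√380 − 1/√9893) = 10·14.2·(0.041245) = 5.8568 kWh/t
P_mill = W·ṁ = 5.8568·671.8 = 3934.6 kW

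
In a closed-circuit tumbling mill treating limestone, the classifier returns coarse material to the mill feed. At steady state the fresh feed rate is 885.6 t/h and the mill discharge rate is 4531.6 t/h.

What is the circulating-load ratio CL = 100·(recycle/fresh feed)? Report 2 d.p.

M = F + R at steady state, so:
R = M − F = 4531.6 − 885.6 = 3646.0 t/h
CL = 100·R/F = 100·3646.0/885.6 = 411.70 %

CL = 411.70 %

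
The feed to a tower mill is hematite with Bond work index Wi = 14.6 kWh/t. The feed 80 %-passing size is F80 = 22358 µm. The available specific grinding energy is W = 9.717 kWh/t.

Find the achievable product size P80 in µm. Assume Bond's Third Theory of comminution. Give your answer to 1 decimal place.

W = 10 Wi / √P80 − 10 Wi / √F80
P80^(−½) = W/(10 Wi) + F80^(−½)
  = 9.7170/(10·14.6) + 1/√22358 = 0.066555 + 0.006688 = 0.073243
P80 = (1/0.073243)² = 13.6533² = 186.41 µm

P80 = 186.4 µm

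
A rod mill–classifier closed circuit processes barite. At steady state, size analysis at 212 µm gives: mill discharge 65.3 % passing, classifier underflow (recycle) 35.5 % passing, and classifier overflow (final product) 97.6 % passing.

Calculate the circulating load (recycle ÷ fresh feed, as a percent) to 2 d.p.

CL = 108.39 %

Two-product formula at 212 µm:
r = (o − d)/(d − u)
r = (97.6 − 65.3)/(65.3 − 35.5) = 32.3/29.8 = 1.0839
CL = 100·r = 108.39 %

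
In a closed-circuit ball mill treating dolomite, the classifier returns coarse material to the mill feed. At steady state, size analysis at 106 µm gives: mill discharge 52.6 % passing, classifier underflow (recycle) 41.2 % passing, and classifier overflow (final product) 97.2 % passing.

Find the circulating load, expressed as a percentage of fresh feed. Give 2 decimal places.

CL = 391.23 %

Classifier node, passing 106 µm:
(1+r)·d = r·u + o ⇒ r = (o−d)/(d−u)
r = (97.2 − 52.6)/(52.6 − 41.2) = 44.6/11.4 = 3.9123
CL = 100·r = 391.23 %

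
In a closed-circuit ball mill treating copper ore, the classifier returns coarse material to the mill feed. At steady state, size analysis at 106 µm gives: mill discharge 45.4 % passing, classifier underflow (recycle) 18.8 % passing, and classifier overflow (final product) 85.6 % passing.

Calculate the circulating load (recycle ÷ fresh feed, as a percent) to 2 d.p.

Classifier node, passing 106 µm:
r = (o − d)/(d − u)
r = (85.6 − 45.4)/(45.4 − 18.8) = 40.2/26.6 = 1.5113
CL = 100·r = 151.13 %

CL = 151.13 %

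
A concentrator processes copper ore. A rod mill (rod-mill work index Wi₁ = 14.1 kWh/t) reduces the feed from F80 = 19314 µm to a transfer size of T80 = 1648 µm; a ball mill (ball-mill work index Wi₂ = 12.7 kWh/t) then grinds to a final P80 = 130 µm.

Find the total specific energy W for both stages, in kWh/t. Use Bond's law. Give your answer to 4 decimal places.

Bond:  W = 10 Wi (1/√P − 1/√F)
Stage 1 (19314→1648 µm, Wi₁=14.1): W₁ = 10·14.1·(0.024633 − 0.007196) = 2.4587 kWh/t
Stage 2 (1648→130 µm, Wi₂=12.7): W₂ = 10·12.7·(0.087706 − 0.024633) = 8.0102 kWh/t
W = W₁ + W₂ = 2.4587 + 8.0102 = 10.4689 kWh/t

W = 10.4689 kWh/t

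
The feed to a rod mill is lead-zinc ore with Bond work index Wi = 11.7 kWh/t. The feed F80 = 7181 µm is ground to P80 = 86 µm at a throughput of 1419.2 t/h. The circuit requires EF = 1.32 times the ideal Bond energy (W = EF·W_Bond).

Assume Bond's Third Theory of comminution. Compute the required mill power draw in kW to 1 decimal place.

P = 21048.4 kW

W = 10 Wi / √P80 − 10 Wi / √F80
W = 10·11.7·(1/√86 − 1/√7181) = 10·11.7·(0.096032) = 11.2358 kWh/t
Apply correction: 11.2358 × 1.32 = 14.8312 kWh/t
Mill draw = 14.8312 × 1419.2 = 21048.4 kW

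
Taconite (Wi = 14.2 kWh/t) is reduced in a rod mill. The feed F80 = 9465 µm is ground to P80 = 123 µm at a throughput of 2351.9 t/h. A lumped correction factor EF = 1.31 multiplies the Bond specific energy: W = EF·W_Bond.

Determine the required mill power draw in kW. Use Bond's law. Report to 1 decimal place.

W = 10 Wi (P80^-0.5 − F80^-0.5)
W = 10·14.2·(1/√123 − 1/√9465) = 10·14.2·(0.079888) = 11.3441 kWh/t
Corrected W = EF·W_Bond = 1.31·11.3441 = 14.8608 kWh/t
P_mill = W·ṁ = 14.8608·2351.9 = 34951.1 kW

P = 34951.1 kW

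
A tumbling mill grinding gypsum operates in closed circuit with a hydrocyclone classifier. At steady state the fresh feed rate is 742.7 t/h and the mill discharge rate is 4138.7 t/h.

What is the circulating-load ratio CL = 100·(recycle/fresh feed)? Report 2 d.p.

Mill node: discharge = fresh + recycle.
R = M − F = 4138.7 − 742.7 = 3396.0 t/h
CL = 100·R/F = 100·3396.0/742.7 = 457.25 %

CL = 457.25 %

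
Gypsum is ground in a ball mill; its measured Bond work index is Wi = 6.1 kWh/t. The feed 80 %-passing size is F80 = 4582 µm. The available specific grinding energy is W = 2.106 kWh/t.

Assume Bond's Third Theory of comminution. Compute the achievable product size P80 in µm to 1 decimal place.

W_Bond = 10·Wi·(1/√P₈₀ − 1/√F₈₀)
P80^-0.5 = F80^-0.5 + W/(10 Wi)
  = 2.1060/(10·6.1) + 1/√4582 = 0.034525 + 0.014773 = 0.049298
P80 = (1/0.049298)² = 20.2849² = 411.48 µm

P80 = 411.5 µm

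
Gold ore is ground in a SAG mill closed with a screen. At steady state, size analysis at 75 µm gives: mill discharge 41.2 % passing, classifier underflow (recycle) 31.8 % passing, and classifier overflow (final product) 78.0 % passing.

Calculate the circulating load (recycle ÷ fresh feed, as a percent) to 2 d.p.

Two-product formula at 75 µm:
d + r·d = r·u + o → r(d−u) = o−d
r = (78.0 − 41.2)/(41.2 − 31.8) = 36.8/9.4 = 3.9149
CL = 100·r = 391.49 %

CL = 391.49 %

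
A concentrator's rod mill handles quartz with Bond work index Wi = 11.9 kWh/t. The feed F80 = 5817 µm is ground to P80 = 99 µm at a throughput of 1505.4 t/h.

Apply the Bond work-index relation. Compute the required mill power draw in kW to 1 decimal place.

W = 10 Wi (1/√P80 − 1/√F80)  [Bond]
W = 10·11.9·(1/√99 − 1/√5817) = 10·11.9·(0.087392) = 10.3997 kWh/t
P_mill = W·ṁ = 10.3997·1505.4 = 15655.7 kW

P = 15655.7 kW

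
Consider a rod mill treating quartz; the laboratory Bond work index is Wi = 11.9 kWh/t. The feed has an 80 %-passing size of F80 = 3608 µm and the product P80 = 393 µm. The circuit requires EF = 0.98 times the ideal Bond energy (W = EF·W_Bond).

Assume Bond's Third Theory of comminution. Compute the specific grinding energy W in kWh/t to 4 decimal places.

W = 3.9412 kWh/t

W_Bond = 10·Wi·(1/√P₈₀ − 1/√F₈₀)
1/√393 = 0.050443;  1/√3608 = 0.016648
W = 10·11.9·(0.050443 − 0.016648) = 4.0216 kWh/t
Apply correction: 4.0216 × 0.98 = 3.9412 kWh/t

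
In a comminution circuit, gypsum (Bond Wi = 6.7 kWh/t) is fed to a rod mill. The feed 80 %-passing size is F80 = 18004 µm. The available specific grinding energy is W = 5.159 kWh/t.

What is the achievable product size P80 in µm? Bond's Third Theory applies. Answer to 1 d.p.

Bond:  W = 10 Wi (1/√P − 1/√F)
⇒ 1/√P80 = W/(10 Wi) + 1/√F80
  = 5.1590/(10·6.7) + 1/√18004 = 0.077000 + 0.007453 = 0.084453
P80 = (1/0.084453)² = 11.8409² = 140.21 µm

P80 = 140.2 µm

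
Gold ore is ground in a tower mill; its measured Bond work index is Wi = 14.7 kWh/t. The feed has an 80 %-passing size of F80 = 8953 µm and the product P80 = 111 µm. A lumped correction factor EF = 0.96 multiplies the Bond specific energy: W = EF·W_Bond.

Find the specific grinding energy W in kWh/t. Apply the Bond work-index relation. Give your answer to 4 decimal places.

W = 11.9031 kWh/t

W = 10·Wi·[P80^(−½) − F80^(−½)]
1/√111 = 0.094916;  1/√8953 = 0.010569
W = 10·14.7·(0.094916 − 0.010569) = 12.3990 kWh/t
Apply correction: 12.3990 × 0.96 = 11.9031 kWh/t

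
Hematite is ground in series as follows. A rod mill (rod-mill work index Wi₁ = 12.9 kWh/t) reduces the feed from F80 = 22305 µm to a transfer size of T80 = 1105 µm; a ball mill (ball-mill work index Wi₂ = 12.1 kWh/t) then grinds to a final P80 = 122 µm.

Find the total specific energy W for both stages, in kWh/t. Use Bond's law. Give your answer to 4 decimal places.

W = 10.3317 kWh/t

Bond: W = 10·Wi·(1/√P80 − 1/√F80)
Stage 1 (22305→1105 µm, Wi₁=12.9): W₁ = 10·12.9·(0.030083 − 0.006696) = 3.0169 kWh/t
Stage 2 (1105→122 µm, Wi₂=12.1): W₂ = 10·12.1·(0.090536 − 0.030083) = 7.3148 kWh/t
W = W₁ + W₂ = 3.0169 + 7.3148 = 10.3317 kWh/t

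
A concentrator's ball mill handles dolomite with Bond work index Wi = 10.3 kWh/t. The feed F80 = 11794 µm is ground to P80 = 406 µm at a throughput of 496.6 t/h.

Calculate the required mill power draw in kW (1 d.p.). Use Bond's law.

W = 10 Wi (1/√P80 − 1/√F80)  [Bond]
W = 10·10.3·(1/√406 − 1/√11794) = 10·10.3·(0.040421) = 4.1634 kWh/t
Power = W × throughput = 4.1634 kWh/t × 496.6 t/h = 2067.5 kW

P = 2067.5 kW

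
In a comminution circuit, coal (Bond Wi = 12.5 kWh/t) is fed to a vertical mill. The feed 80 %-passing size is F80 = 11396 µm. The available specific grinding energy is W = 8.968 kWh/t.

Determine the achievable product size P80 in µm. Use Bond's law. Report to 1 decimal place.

P80 = 152.0 µm

W_Bond = 10·Wi·(1/√P₈₀ − 1/√F₈₀)
P80^-0.5 = F80^-0.5 + W/(10 Wi)
  = 8.9680/(10·12.5) + 1/√11396 = 0.071744 + 0.009368 = 0.081112
P80 = (1/0.081112)² = 12.3287² = 152.00 µm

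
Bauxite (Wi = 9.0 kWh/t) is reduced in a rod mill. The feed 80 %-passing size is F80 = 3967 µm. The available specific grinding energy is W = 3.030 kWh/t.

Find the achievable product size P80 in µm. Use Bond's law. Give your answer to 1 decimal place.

P80 = 407.4 µm

Bond: W = 10·Wi·(1/√P80 − 1/√F80)
P80^(−½) = W/(10 Wi) + F80^(−½)
  = 3.0300/(10·9.0) + 1/√3967 = 0.033667 + 0.015877 = 0.049544
P80 = (1/0.049544)² = 20.1842² = 407.40 µm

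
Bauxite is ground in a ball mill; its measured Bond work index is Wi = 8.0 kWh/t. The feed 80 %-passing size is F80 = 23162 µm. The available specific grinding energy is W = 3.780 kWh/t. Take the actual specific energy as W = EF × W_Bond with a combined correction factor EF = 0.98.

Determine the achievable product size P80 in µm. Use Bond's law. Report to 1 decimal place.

W_Bond = 10·Wi·(1/√P₈₀ − 1/√F₈₀)
W_Bond = W / EF = 3.780 / 0.98 = 3.8571 kWh/t
⇒ 1/√P80 = W_Bond/(10·Wi) + 1/√F80
  = 3.8571/(10·8.0) + 1/√23162 = 0.048214 + 0.006571 = 0.054785
P80 = (1/0.054785)² = 18.2532² = 333.18 µm

P80 = 333.2 µm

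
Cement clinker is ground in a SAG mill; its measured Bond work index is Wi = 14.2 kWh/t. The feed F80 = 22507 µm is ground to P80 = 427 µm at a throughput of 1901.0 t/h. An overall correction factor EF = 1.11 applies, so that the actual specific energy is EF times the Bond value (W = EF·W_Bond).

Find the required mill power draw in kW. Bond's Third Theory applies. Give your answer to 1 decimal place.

Bond:  W = 10 Wi (1/√P − 1/√F)
W = 10·14.2·(1/√427 − 1/√22507) = 10·14.2·(0.041728) = 5.9253 kWh/t
W_actual = 1.11 × 5.9253 = 6.5771 kWh/t
P_mill = W·ṁ = 6.5771·1901.0 = 12503.1 kW

P = 12503.1 kW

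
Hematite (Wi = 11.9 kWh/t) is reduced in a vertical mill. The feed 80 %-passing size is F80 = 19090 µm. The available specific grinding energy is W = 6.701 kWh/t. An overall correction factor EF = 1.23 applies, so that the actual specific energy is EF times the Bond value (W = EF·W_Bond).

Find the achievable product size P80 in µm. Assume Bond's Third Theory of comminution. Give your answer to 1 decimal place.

P80 = 355.7 µm

W_Bond = 10·Wi·(1/√P₈₀ − 1/√F₈₀)
W_Bond = W / EF = 6.701 / 1.23 = 5.4480 kWh/t
P80^-0.5 = F80^-0.5 + W_Bond/(10 Wi)
  = 5.4480/(10·11.9) + 1/√19090 = 0.045781 + 0.007238 = 0.053019
P80 = (1/0.053019)² = 18.8612² = 355.75 µm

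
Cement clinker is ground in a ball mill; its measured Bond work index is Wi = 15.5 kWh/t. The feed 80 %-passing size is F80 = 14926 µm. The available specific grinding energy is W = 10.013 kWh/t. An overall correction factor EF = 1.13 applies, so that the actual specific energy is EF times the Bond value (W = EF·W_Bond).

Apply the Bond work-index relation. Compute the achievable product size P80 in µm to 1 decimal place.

P80 = 234.1 µm

W = 10 Wi (P80^-0.5 − F80^-0.5)
W_Bond = W / EF = 10.013 / 1.13 = 8.8611 kWh/t
⇒ 1/√P80 = W_Bond/(10 Wi) + 1/√F80
  = 8.8611/(10·15.5) + 1/√14926 = 0.057168 + 0.008185 = 0.065353
P80 = (1/0.065353)² = 15.3014² = 234.13 µm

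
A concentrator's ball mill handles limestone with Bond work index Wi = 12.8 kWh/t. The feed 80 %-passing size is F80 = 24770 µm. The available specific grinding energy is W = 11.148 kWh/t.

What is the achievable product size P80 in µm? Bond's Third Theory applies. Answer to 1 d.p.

P80 = 114.5 µm

W = 10 Wi / √P80 − 10 Wi / √F80
⇒ 1/√P80 = W/(10 Wi) + 1/√F80
  = 11.1480/(10·12.8) + 1/√24770 = 0.087094 + 0.006354 = 0.093448
P80 = (1/0.093448)² = 10.7012² = 114.52 µm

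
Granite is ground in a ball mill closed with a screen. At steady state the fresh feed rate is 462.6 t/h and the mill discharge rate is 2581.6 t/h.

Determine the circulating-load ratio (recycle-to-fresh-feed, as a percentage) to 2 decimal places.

CL = 458.06 %

M = F + R at steady state, so:
R = M − F = 2581.6 − 462.6 = 2119.0 t/h
CL = 100·R/F = 100·2119.0/462.6 = 458.06 %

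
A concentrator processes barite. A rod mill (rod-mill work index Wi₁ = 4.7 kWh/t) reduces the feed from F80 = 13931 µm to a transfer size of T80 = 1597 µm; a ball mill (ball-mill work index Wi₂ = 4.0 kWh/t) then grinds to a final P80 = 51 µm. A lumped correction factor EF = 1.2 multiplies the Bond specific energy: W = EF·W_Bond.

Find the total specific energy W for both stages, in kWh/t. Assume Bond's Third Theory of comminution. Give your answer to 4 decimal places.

W = 10 Wi / √P80 − 10 Wi / √F80
Stage 1 (13931→1597 µm, Wi₁=4.7): W₁ = 10·4.7·(0.025023 − 0.008472) = 0.7779 kWh/t
Stage 2 (1597→51 µm, Wi₂=4.0): W₂ = 10·4.0·(0.140028 − 0.025023) = 4.6002 kWh/t
W = W₁ + W₂ = 0.7779 + 4.6002 = 5.3781 kWh/t
With EF = 1.2: W = 5.3781·1.2 = 6.4537 kWh/t

W = 6.4537 kWh/t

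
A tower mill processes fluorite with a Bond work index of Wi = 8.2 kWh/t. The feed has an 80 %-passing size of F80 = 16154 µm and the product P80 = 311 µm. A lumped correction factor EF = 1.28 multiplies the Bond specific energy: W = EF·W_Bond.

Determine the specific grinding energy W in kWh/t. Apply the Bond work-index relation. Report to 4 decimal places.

W = 5.1259 kWh/t

W = 10·Wi·(P80^(-½) − F80^(-½))
1/√311 = 0.056705;  1/√16154 = 0.007868
W = 10·8.2·(0.056705 − 0.007868) = 4.0046 kWh/t
W_actual = 1.28 × 4.0046 = 5.1259 kWh/t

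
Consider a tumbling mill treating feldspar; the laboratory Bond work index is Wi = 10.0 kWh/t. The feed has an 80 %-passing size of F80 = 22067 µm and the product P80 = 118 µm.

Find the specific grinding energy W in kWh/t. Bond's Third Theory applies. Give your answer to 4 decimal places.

W = 10 Wi / √P80 − 10 Wi / √F80
1/√118 = 0.092057;  1/√22067 = 0.006732
W = 10·10.0·(0.092057 − 0.006732) = 8.5326 kWh/t

W = 8.5326 kWh/t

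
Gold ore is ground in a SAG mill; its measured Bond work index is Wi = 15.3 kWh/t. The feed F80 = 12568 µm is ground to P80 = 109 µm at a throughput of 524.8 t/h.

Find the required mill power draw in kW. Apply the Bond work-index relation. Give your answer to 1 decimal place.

P = 6974.6 kW

W = 10 Wi / √P80 − 10 Wi / √F80
W = 10·15.3·(1/√109 − 1/√12568) = 10·15.3·(0.086863) = 13.2900 kWh/t
Power = W × throughput = 13.2900 kWh/t × 524.8 t/h = 6974.6 kW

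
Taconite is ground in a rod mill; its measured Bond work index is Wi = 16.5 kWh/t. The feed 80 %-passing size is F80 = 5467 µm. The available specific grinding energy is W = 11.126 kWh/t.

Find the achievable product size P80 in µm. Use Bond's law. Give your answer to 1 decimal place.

W = 10·Wi·(P80^(-½) − F80^(-½))
⇒ 1/√P80 = W/(10 Wi) + 1/√F80
  = 11.1260/(10·16.5) + 1/√5467 = 0.067430 + 0.013525 = 0.080955
P80 = (1/0.080955)² = 12.3526² = 152.59 µm

P80 = 152.6 µm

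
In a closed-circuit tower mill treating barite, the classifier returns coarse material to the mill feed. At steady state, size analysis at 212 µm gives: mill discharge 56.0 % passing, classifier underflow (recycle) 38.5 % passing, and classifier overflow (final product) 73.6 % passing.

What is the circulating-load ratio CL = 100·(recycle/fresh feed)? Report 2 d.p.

Classifier node, passing 212 µm:
(1+r)d = ru + o → r = (o−d)/(d−u)
r = (73.6 − 56.0)/(56.0 − 38.5) = 17.6/17.5 = 1.0057
CL = 100·r = 100.57 %

CL = 100.57 %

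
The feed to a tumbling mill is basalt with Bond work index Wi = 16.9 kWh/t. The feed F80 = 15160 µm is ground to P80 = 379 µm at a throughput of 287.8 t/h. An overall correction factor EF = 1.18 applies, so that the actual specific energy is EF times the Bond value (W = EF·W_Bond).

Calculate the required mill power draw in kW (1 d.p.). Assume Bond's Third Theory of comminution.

Bond: W = 10·Wi·(1/√P80 − 1/√F80)
W = 10·16.9·(1/√379 − 1/√15160) = 10·16.9·(0.043245) = 7.3084 kWh/t
W_actual = 1.18 × 7.3084 = 8.6239 kWh/t
P = W·T = 8.6239·287.8 = 2482.0 kW

P = 2482.0 kW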